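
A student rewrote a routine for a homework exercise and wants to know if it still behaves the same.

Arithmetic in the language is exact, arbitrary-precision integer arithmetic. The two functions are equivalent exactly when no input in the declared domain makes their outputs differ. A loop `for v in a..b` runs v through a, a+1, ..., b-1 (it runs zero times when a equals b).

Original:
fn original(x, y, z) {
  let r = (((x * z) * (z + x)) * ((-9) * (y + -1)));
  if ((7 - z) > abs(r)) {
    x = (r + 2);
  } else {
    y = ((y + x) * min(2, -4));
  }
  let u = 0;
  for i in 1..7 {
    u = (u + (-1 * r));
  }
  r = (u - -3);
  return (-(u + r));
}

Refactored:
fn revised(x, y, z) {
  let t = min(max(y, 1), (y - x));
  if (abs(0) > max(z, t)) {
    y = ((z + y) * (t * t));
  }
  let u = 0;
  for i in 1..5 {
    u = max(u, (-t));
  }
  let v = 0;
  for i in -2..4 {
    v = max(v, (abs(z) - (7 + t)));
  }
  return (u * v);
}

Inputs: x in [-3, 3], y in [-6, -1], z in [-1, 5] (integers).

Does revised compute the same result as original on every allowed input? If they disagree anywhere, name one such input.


There is a counterexample at x=-3, y=-6, z=-1: -9075 on one side, 0 on the other.
original: r = -756; ((7 - z) > abs(r)) -> false; y = 36; u = 0; [i=1]; u = 756; [i=2]; u = 1512; [i=3]; u = 2268; [i=4]; u = 3024; [i=5]; u = 3780; [i=6]; u = 4536; r = 4539; return -9075
revised: t = -3; (abs(0) > max(z, t)) -> true; y = -63; u = 0; [i=1]; u = 3; [i=2]; u = 3; [i=3]; u = 3; [i=4]; u = 3; v = 0; [i=-2]; v = 0; [i=-1]; v = 0; [i=0]; v = 0; [i=1]; v = 0; [i=2]; v = 0; [i=3]; v = 0; return 0
verdict: not equivalent; witness: x=-3, y=-6, z=-1


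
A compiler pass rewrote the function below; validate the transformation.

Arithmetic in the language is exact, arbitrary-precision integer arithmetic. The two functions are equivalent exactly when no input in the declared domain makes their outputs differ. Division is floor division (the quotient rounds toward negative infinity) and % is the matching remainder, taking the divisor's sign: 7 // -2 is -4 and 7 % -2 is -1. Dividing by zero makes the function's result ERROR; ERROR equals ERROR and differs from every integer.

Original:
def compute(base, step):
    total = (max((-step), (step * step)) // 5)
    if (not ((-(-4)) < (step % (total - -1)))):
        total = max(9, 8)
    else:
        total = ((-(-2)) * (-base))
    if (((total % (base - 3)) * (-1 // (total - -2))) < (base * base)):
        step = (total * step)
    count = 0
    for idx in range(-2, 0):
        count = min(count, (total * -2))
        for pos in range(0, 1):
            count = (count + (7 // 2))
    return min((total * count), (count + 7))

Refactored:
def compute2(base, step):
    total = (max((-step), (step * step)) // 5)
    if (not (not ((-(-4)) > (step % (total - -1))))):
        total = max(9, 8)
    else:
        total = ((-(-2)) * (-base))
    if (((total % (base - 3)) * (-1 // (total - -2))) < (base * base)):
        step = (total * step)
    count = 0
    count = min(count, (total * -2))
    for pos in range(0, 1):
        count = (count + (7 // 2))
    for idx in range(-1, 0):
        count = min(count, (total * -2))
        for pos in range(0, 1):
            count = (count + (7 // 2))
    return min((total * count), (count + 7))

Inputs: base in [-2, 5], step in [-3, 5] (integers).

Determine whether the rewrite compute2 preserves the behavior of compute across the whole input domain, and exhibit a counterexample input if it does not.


One difference looks behavioral, but it never changes the outcome for any declared input; all 72 inputs agree.
verdict: equivalent


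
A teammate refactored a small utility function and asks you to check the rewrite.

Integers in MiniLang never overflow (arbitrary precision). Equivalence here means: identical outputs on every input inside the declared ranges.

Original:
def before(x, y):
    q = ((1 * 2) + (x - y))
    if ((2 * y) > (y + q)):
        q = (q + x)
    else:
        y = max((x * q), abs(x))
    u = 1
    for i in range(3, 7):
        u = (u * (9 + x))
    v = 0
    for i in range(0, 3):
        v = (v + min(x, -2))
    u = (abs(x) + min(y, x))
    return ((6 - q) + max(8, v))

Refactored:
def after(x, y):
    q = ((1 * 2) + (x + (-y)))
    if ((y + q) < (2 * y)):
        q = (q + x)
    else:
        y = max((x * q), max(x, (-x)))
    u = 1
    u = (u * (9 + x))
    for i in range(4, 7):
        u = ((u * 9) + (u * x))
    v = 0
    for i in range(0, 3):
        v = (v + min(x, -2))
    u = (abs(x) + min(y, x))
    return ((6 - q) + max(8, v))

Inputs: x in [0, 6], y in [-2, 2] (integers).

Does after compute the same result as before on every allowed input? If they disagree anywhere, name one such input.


This is a faithful refactor — loop structure differs; also arithmetic usage differs; also constant usage differs; also min/max/abs usage differs; also comparison usage differs; also statement counts differ, but the computed results match everywhere.
As a probe, take x=1, y=0: before runs q = 3; ((2 * y) > (y + q)) -> false; y = 3; u = 1; [i=3]; u = 10; [i=4]; u = 100; [i=5]; u = 1000; [i=6]; u = 10000; v = 0; [i=0]; v = -2; [i=1]; v = -4; [i=2]; v = -6; u = 2; return 11; after runs q = 3; ((y + q) < (2 * y)) -> false; y = 3; u = 1; u = 10; [i=4]; u = 100; [i=5]; u = 1000; [i=6]; u = 10000; v = 0; [i=0]; v = -2; [i=1]; v = -4; [i=2]; v = -6; u = 2; return 11; both end at 11.
Sweeping the whole domain (35 inputs) finds no disagreement.
verdict: equivalent


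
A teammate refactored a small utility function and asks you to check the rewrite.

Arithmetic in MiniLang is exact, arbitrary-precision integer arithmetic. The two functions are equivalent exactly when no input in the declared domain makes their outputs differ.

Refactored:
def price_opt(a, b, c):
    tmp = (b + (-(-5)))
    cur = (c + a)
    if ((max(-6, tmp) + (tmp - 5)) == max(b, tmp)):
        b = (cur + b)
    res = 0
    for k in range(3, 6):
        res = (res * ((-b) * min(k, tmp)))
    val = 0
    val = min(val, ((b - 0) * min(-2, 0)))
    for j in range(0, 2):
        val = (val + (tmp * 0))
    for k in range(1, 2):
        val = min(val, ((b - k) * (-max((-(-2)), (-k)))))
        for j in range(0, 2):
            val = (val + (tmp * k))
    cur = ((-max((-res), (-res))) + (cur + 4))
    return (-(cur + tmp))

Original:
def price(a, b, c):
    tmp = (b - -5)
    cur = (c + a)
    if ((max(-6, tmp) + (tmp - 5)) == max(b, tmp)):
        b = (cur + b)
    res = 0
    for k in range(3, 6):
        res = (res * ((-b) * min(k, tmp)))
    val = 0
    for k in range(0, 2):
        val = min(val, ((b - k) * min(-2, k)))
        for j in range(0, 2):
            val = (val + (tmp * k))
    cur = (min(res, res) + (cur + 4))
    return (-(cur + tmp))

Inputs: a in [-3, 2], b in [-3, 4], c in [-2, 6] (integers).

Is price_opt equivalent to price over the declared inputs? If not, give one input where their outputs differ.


The two versions differ — the changes include constant usage differs; arithmetic usage differs; statement counts differ; min/max/abs usage differs; loop structure differs.
Spot check at a=1, b=4, c=2 — price: tmp becomes 9; next cur becomes 3; next ((max(-6, tmp) + (tmp - 5)) == max(b, tmp)) evaluates to false; next res becomes 0; next at k=3:; next res becomes 0; next at k=4:; next res becomes 0; next at k=5:; next res becomes 0; next val becomes 0; next at k=0:; next val becomes -8; next at j=0:; next val becomes -8; next at j=1:; next val becomes -8; next at k=1:; next val becomes -8; next at j=0:; next val becomes 1; next at j=1:; next val becomes 10; next cur becomes 7; next final value -16. price_opt: tmp becomes 9; next cur becomes 3; next ((max(-6, tmp) + (tmp - 5)) == max(b, tmp)) evaluates to false; next res becomes 0; next at k=3:; next res becomes 0; next at k=4:; next res becomes 0; next at k=5:; next res becomes 0; next val becomes 0; next val becomes -8; next at j=0:; next val becomes -8; next at j=1:; next val becomes -8; next at k=1:; next val becomes -8; next at j=0:; next val becomes 1; next at j=1:; next val becomes 10; next cur becomes 7; next final value -16. Both give -16.
Checked all 432 inputs in the declared domain: the outputs agree on every one.
verdict: equivalent


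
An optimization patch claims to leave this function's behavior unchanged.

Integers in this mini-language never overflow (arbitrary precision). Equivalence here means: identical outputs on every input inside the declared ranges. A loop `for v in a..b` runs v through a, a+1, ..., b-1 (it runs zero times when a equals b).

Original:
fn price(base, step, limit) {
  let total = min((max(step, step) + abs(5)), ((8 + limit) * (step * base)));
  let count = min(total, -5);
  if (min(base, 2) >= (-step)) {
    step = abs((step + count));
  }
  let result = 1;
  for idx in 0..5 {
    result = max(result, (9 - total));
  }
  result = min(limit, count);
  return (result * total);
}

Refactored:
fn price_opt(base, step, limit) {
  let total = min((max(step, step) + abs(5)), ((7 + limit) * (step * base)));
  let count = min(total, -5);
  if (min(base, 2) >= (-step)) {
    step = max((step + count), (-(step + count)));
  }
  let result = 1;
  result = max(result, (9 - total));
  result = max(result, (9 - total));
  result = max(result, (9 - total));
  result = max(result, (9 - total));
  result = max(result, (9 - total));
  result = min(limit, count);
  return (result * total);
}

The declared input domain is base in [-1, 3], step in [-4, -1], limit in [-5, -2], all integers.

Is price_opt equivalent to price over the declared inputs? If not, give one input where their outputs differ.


Try base=-1, step=-1, limit=-5.
price: total=3, then count=-5, then (min(base, 2) >= (-step)) is false, then result=1, then (idx=0), then result=6, then (idx=1), then result=6, then (idx=2), then result=6, then (idx=3), then result=6, then (idx=4), then result=6, then result=-5, then returns -15
price_opt: total=2, then count=-5, then (min(base, 2) >= (-step)) is false, then result=1, then result=7, then result=7, then result=7, then result=7, then result=7, then result=-5, then returns -10
-15 != -10, so the rewrite changes behavior.
verdict: not equivalent; witness: base=-1, step=-1, limit=-5


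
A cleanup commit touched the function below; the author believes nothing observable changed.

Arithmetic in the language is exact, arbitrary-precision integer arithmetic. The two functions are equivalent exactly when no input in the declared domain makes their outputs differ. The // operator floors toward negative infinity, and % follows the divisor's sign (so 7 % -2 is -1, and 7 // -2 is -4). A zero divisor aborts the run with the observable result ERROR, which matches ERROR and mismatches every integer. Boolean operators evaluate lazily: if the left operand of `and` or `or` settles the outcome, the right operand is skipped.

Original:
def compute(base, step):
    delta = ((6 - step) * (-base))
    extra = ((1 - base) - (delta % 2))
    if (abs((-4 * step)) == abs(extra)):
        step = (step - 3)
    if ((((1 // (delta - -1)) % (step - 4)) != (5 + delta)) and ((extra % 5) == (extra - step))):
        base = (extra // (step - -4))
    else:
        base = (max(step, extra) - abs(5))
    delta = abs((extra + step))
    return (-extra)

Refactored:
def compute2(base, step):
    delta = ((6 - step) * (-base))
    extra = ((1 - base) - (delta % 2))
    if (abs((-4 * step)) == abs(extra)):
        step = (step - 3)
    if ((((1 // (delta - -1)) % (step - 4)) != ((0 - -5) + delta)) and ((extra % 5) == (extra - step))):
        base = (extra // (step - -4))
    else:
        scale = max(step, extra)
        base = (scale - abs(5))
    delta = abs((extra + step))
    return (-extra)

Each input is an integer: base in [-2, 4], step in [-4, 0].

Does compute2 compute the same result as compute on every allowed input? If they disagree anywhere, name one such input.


Comparing the listings, the differences include: arithmetic usage differs; also constant usage differs; also statement counts differ; also local variable names differ.
As a probe, take base=-1, step=-4: compute runs delta := 10 | extra := 2 | (abs((-4 * step)) == abs(extra)): false | ((((1 // (delta - -1)) % (step - 4)) != (5 + delta)) and ((extra % 5) == (extra - step))): false | base := -3 | delta := 2 | result -2; compute2 runs delta := 10 | extra := 2 | (abs((-4 * step)) == abs(extra)): false | ((((1 // (delta - -1)) % (step - 4)) != ((0 - -5) + delta)) and ((extra % 5) == (extra - step))): false | scale := 2 | base := -3 | delta := 2 | result -2; both end at -2.
Across all 35 domain points the two functions coincide.
verdict: equivalent


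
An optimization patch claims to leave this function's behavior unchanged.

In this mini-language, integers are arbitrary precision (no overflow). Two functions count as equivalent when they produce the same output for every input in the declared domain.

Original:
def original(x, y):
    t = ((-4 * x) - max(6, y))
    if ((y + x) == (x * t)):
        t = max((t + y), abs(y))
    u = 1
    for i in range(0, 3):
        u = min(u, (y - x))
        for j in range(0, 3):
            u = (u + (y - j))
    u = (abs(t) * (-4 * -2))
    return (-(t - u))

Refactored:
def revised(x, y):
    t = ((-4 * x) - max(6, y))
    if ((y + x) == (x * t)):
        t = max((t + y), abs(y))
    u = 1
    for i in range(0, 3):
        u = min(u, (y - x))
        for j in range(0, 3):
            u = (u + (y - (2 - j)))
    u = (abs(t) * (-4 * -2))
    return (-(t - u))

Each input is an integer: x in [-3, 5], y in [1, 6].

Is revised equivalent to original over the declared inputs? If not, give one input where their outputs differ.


This is a faithful refactor — arithmetic usage differs; constant usage differs, but the computed results match everywhere.
Spot check at x=-3, y=4 — original: t becomes 6; next ((y + x) == (x * t)) evaluates to false; next u becomes 1; next at i=0:; next u becomes 1; next at j=0:; next u becomes 5; next at j=1:; next u becomes 8; next at j=2:; next u becomes 10; next at i=1:; next u becomes 7; next at j=0:; next u becomes 11; next at j=1:; next u becomes 14; next at j=2:; next u becomes 16; next at i=2:; next u becomes 7; next at j=0:; next u becomes 11; next at j=1:; next u becomes 14; next at j=2:; next u becomes 16; next u becomes 48; next final value 42. revised: t becomes 6; next ((y + x) == (x * t)) evaluates to false; next u becomes 1; next at i=0:; next u becomes 1; next at j=0:; next u becomes 3; next at j=1:; next u becomes 6; next at j=2:; next u becomes 10; next at i=1:; next u becomes 7; next at j=0:; next u becomes 9; next at j=1:; next u becomes 12; next at j=2:; next u becomes 16; next at i=2:; next u becomes 7; next at j=0:; next u becomes 9; next at j=1:; next u becomes 12; next at j=2:; next u becomes 16; next u becomes 48; next final value 42. Both give 42.
Checked all 54 inputs in the declared domain: the outputs agree on every one.
verdict: equivalent


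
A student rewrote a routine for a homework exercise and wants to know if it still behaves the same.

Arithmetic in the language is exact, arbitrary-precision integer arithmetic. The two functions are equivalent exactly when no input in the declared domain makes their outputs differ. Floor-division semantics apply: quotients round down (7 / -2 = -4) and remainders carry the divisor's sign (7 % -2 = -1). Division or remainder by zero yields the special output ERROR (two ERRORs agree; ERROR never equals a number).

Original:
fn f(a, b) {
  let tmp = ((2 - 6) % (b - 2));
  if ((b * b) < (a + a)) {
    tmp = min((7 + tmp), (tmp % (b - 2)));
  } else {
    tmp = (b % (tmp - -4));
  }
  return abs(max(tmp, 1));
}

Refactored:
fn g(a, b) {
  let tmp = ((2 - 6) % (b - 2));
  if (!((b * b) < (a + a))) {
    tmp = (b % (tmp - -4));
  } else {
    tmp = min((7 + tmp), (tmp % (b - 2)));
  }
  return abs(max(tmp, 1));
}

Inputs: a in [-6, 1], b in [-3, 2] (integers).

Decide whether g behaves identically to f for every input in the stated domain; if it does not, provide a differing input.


Behavior is preserved: although boolean connective usage differs, the outputs never diverge.
As a probe, take a=-1, b=1: f runs tmp=0, then ((b * b) < (a + a)) is false, then tmp=1, then returns 1; g runs tmp=0, then (!((b * b) < (a + a))) is true, then tmp=1, then returns 1; both end at 1.
Checked all 48 inputs in the declared domain: the outputs agree on every one.
verdict: equivalent


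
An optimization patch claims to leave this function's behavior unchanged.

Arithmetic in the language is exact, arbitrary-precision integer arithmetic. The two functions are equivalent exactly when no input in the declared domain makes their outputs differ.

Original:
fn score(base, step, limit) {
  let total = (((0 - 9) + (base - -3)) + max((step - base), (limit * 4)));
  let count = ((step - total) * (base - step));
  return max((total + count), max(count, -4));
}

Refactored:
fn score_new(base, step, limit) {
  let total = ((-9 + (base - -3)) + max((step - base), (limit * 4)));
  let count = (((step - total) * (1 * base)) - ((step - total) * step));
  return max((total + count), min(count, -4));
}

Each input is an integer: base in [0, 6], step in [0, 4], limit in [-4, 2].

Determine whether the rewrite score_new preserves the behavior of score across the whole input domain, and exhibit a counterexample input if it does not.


Consider the input base=0, step=0, limit=-4.
score: total := -6 | count := 0 | result 0
score_new: total := -6 | count := 0 | result -4
0 and -4 differ, so these are not the same function on this domain.
verdict: not equivalent; witness: base=0, step=0, limit=-4


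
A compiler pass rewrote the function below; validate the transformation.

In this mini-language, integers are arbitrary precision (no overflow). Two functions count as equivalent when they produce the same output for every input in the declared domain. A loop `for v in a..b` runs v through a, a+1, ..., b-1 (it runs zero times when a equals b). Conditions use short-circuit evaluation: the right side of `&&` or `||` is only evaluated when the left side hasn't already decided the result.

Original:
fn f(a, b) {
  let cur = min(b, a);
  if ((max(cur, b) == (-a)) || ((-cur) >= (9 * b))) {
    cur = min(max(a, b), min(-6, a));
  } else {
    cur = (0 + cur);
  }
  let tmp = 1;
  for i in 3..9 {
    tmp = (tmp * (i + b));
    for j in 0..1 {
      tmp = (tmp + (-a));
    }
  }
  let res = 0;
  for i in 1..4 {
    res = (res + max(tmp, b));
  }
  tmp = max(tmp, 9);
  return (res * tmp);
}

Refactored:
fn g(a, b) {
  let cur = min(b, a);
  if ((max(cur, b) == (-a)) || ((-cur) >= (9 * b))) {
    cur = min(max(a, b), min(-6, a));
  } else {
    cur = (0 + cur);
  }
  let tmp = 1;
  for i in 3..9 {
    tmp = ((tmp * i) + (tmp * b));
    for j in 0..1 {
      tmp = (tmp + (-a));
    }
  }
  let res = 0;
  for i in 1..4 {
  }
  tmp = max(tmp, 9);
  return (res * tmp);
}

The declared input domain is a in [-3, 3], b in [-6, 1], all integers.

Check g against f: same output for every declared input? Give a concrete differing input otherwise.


Try a=-3, b=-6.
f: cur := -6 | ((max(cur, b) == (-a)) || ((-cur) >= (9 * b))): true | cur := -6 | tmp := 1 | iter i=3: | tmp := -3 | iter j=0: | tmp := 0 | iter i=4: | tmp := 0 | iter j=0: | tmp := 3 | iter i=5: | tmp := -3 | iter j=0: | tmp := 0 | iter i=6: | tmp := 0 | iter j=0: | tmp := 3 | iter i=7: | tmp := 3 | iter j=0: | tmp := 6 | iter i=8: | tmp := 12 | iter j=0: | tmp := 15 | res := 0 | iter i=1: | res := 15 | iter i=2: | res := 30 | iter i=3: | res := 45 | tmp := 15 | result 675
g: cur := -6 | ((max(cur, b) == (-a)) || ((-cur) >= (9 * b))): true | cur := -6 | tmp := 1 | iter i=3: | tmp := -3 | iter j=0: | tmp := 0 | iter i=4: | tmp := 0 | iter j=0: | tmp := 3 | iter i=5: | tmp := -3 | iter j=0: | tmp := 0 | iter i=6: | tmp := 0 | iter j=0: | tmp := 3 | iter i=7: | tmp := 3 | iter j=0: | tmp := 6 | iter i=8: | tmp := 12 | iter j=0: | tmp := 15 | res := 0 | iter i=1: | iter i=2: | iter i=3: | tmp := 15 | result 0
675 != 0, so the rewrite changes behavior.
verdict: not equivalent; witness: a=-3, b=-6


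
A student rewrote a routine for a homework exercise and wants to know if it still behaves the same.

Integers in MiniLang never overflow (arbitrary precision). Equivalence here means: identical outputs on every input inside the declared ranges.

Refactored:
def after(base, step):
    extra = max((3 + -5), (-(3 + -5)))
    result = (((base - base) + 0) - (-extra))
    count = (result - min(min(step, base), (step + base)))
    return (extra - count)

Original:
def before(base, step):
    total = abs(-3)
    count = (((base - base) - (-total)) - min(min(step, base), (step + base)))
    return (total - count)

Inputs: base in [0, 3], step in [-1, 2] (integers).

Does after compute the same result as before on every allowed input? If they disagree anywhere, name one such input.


There is a behavioral-looking edit here, yet the outcome never shifts on this domain.
Spot check at base=2, step=2 — before: total becomes 3; next count becomes 1; next final value 2. after: extra becomes 2; next result becomes 2; next count becomes 0; next final value 2. Both give 2.
An exhaustive pass over the 16 declared inputs shows identical outputs.
verdict: equivalent


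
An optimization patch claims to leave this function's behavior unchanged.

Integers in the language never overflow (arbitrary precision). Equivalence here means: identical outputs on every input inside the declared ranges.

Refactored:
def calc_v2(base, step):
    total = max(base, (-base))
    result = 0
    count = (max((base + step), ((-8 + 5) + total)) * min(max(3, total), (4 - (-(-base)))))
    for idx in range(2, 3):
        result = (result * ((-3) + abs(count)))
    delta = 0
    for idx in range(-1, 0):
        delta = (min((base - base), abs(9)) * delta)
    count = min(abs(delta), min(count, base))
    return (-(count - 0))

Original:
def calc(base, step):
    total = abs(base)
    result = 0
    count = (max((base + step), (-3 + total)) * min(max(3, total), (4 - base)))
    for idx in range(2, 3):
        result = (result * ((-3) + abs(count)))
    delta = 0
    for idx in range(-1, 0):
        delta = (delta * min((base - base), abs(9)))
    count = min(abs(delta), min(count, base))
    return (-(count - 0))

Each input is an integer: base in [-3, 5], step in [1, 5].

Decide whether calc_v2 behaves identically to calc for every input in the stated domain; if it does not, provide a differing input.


Comparing the listings, the differences include: constant usage differs; arithmetic usage differs; min/max/abs usage differs.
Spot check at base=-1, step=5 — calc: total=1, then result=0, then count=12, then (idx=2), then result=0, then delta=0, then (idx=-1), then delta=0, then count=-1, then returns 1. calc_v2: total=1, then result=0, then count=12, then (idx=2), then result=0, then delta=0, then (idx=-1), then delta=0, then count=-1, then returns 1. Both give 1.
Across all 45 domain points the two functions coincide.
verdict: equivalent


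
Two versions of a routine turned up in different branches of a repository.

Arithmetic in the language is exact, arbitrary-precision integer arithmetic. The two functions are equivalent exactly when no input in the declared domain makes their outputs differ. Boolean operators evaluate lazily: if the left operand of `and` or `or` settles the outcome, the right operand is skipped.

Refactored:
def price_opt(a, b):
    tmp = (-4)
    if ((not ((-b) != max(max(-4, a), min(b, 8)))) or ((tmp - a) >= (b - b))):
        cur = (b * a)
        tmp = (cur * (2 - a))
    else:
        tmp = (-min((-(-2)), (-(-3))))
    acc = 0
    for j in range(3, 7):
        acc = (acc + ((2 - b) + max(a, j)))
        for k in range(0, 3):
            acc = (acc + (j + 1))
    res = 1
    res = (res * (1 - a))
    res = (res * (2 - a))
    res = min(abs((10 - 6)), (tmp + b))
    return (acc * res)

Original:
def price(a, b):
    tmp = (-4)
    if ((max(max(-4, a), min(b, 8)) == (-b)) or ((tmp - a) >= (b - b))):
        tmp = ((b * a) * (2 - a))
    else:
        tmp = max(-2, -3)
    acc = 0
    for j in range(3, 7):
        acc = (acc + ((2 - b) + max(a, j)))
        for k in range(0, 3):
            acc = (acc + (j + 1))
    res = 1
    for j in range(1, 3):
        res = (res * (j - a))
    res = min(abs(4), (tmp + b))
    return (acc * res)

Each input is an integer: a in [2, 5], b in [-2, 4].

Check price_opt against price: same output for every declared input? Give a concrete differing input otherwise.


This is a faithful refactor — loop structure differs; also min/max/abs usage differs; also statement counts differ; also boolean connective usage differs; also comparison usage differs; also arithmetic usage differs; also constant usage differs; also local variable names differ, but the computed results match everywhere.
Spot check at a=5, b=4 — price: tmp = -4; ((max(max(-4, a), min(b, 8)) == (-b)) or ((tmp - a) >= (b - b))) -> false; tmp = -2; acc = 0; [j=3]; acc = 3; [k=0]; acc = 7; [k=1]; acc = 11; [k=2]; acc = 15; [j=4]; acc = 18; [k=0]; acc = 23; [k=1]; acc = 28; [k=2]; acc = 33; [j=5]; acc = 36; [k=0]; acc = 42; [k=1]; acc = 48; [k=2]; acc = 54; [j=6]; acc = 58; [k=0]; acc = 65; [k=1]; acc = 72; [k=2]; acc = 79; res = 1; [j=1]; res = -4; [j=2]; res = 12; res = 2; return 158. price_opt: tmp = -4; ((not ((-b) != max(max(-4, a), min(b, 8)))) or ((tmp - a) >= (b - b))) -> false; tmp = -2; acc = 0; [j=3]; acc = 3; [k=0]; acc = 7; [k=1]; acc = 11; [k=2]; acc = 15; [j=4]; acc = 18; [k=0]; acc = 23; [k=1]; acc = 28; [k=2]; acc = 33; [j=5]; acc = 36; [k=0]; acc = 42; [k=1]; acc = 48; [k=2]; acc = 54; [j=6]; acc = 58; [k=0]; acc = 65; [k=1]; acc = 72; [k=2]; acc = 79; res = 1; res = -4; res = 12; res = 2; return 158. Both give 158.
Sweeping the whole domain (28 inputs) finds no disagreement.
verdict: equivalent


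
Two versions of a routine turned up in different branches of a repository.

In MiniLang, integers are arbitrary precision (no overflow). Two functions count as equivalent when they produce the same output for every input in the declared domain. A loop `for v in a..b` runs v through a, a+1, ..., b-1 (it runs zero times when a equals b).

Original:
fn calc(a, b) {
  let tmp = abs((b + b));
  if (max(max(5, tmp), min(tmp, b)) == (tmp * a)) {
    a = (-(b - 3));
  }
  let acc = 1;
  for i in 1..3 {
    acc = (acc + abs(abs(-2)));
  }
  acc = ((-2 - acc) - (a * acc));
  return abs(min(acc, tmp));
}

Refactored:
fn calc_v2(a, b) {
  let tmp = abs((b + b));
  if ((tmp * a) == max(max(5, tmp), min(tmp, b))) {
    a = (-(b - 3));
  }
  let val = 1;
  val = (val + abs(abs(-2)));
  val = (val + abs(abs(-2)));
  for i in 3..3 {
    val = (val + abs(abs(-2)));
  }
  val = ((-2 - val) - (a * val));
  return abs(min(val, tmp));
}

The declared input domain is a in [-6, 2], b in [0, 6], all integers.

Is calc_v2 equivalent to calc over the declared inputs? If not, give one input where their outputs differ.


Behavior is preserved: although local variable names differ, and loop structure differs, and arithmetic usage differs, and constant usage differs, and statement counts differ, and min/max/abs usage differs, the outputs never diverge.
One worked example (a=2, b=6) — calc: tmp becomes 12; next (max(max(5, tmp), min(tmp, b)) == (tmp * a)) evaluates to false; next acc becomes 1; next at i=1:; next acc becomes 3; next at i=2:; next acc becomes 5; next acc becomes -17; next final value 17; calc_v2: tmp becomes 12; next ((tmp * a) == max(max(5, tmp), min(tmp, b))) evaluates to false; next val becomes 1; next val becomes 3; next val becomes 5; next i never enters its loop body; next val becomes -17; next final value 17; agreement on 17.
Every one of the 63 inputs gives matching results.
verdict: equivalent


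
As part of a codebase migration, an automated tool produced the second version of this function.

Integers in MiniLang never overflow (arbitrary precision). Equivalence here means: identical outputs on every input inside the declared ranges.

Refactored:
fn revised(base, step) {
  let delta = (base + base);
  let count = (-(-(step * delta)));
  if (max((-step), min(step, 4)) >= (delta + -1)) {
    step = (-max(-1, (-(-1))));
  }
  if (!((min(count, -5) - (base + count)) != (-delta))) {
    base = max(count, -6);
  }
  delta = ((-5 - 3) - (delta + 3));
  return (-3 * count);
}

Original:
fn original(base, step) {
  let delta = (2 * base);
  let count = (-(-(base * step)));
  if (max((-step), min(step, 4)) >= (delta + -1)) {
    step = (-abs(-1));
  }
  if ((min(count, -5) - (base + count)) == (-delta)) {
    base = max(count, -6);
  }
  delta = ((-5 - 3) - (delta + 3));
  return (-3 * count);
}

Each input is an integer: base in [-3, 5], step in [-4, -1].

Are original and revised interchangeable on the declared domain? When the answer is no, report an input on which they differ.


There is a counterexample at base=-3, step=-4: -36 on one side, -72 on the other.
original: delta=-6, then count=12, then (max((-step), min(step, 4)) >= (delta + -1)) is true, then step=-1, then ((min(count, -5) - (base + count)) == (-delta)) is false, then delta=-5, then returns -36
revised: delta=-6, then count=24, then (max((-step), min(step, 4)) >= (delta + -1)) is true, then step=-1, then (!((min(count, -5) - (base + count)) != (-delta))) is false, then delta=-5, then returns -72
verdict: not equivalent; witness: base=-3, step=-4


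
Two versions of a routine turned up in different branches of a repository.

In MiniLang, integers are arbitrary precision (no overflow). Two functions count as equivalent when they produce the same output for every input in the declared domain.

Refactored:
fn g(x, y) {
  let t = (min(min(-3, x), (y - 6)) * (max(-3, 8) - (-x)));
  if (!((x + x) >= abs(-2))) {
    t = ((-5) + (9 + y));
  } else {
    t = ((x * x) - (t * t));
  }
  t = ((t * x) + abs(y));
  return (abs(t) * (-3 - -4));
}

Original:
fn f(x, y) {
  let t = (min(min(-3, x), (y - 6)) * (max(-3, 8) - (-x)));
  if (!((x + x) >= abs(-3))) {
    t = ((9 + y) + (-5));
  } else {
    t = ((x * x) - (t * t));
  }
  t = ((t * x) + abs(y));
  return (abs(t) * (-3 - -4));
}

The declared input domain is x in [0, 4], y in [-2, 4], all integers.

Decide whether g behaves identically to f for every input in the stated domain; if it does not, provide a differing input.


x=1, y=-2 yields 4 from f but 5181 from g.
verdict: not equivalent; witness: x=1, y=-2


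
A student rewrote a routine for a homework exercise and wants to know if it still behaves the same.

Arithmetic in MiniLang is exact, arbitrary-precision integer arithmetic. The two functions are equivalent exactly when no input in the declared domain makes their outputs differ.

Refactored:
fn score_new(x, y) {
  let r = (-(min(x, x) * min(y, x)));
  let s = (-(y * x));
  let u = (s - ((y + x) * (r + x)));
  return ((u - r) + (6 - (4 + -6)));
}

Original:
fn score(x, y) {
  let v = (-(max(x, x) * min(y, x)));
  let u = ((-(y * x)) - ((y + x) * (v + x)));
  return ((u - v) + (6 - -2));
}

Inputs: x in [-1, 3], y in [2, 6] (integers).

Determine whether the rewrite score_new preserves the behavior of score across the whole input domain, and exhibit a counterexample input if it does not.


The one real change (`max(x, x)` became `min(x, x)`) has no effect anywhere in the declared ranges.
Spot check at x=3, y=4 — score: v = -9; u = 30; return 47. score_new: r = -9; s = -12; u = 30; return 47. Both give 47.
An exhaustive pass over the 25 declared inputs shows identical outputs.
verdict: equivalent


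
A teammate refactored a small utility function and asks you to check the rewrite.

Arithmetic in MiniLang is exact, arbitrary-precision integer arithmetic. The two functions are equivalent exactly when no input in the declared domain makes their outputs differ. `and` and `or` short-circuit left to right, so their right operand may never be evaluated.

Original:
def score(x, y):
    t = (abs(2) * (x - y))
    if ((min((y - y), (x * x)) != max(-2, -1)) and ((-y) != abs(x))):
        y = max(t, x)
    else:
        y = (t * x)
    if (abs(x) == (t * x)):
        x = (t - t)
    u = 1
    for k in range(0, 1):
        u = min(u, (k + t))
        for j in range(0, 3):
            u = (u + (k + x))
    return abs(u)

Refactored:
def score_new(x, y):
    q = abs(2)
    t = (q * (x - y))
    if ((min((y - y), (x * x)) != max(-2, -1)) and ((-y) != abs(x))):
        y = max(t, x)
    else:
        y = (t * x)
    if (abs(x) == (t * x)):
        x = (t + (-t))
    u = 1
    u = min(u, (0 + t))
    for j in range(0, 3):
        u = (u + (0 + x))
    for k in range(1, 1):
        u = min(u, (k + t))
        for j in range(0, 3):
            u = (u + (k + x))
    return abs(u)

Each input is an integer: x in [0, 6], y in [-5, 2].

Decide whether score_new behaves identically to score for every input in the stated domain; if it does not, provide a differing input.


Behavior is preserved: although local variable names differ; and loop structure differs; and arithmetic usage differs; and constant usage differs; and min/max/abs usage differs; and statement counts differ, the outputs never diverge.
As a probe, take x=2, y=-2: score runs t = 8; ((min((y - y), (x * x)) != max(-2, -1)) and ((-y) != abs(x))) -> false; y = 16; (abs(x) == (t * x)) -> false; u = 1; [k=0]; u = 1; [j=0]; u = 3; [j=1]; u = 5; [j=2]; u = 7; return 7; score_new runs q = 2; t = 8; ((min((y - y), (x * x)) != max(-2, -1)) and ((-y) != abs(x))) -> false; y = 16; (abs(x) == (t * x)) -> false; u = 1; u = 1; [j=0]; u = 3; [j=1]; u = 5; [j=2]; u = 7; the k loop: no iterations; return 7; both end at 7.
Sweeping the whole domain (56 inputs) finds no disagreement.
verdict: equivalent


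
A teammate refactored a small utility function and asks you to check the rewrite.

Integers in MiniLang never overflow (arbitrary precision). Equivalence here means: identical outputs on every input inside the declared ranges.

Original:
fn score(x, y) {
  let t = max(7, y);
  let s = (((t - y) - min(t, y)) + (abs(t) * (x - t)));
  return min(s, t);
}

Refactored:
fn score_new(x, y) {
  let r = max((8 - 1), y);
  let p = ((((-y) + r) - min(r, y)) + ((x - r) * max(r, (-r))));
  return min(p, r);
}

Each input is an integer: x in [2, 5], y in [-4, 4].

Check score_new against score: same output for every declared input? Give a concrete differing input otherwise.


Side by side, the visible changes include: local variable names differ, plus arithmetic usage differs, plus min/max/abs usage differs, plus constant usage differs.
As a probe, take x=5, y=3: score runs t = 7; s = -13; return -13; score_new runs r = 7; p = -13; return -13; both end at -13.
Every one of the 36 inputs gives matching results.
verdict: equivalent


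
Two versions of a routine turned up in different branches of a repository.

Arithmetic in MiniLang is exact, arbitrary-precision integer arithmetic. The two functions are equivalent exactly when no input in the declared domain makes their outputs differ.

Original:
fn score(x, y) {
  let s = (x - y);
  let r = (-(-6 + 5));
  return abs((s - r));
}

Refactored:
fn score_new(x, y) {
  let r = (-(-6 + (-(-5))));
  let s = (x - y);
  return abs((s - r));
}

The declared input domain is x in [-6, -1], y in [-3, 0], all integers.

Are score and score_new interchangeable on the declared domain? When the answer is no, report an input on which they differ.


Comparing the listings, the differences include: same computation, different form.
Tracing x=-2, y=-2: score: s = 0; r = 1; return 1 | score_new: r = 1; s = 0; return 1 — matching result 1.
Sweeping the whole domain (24 inputs) finds no disagreement.
verdict: equivalent


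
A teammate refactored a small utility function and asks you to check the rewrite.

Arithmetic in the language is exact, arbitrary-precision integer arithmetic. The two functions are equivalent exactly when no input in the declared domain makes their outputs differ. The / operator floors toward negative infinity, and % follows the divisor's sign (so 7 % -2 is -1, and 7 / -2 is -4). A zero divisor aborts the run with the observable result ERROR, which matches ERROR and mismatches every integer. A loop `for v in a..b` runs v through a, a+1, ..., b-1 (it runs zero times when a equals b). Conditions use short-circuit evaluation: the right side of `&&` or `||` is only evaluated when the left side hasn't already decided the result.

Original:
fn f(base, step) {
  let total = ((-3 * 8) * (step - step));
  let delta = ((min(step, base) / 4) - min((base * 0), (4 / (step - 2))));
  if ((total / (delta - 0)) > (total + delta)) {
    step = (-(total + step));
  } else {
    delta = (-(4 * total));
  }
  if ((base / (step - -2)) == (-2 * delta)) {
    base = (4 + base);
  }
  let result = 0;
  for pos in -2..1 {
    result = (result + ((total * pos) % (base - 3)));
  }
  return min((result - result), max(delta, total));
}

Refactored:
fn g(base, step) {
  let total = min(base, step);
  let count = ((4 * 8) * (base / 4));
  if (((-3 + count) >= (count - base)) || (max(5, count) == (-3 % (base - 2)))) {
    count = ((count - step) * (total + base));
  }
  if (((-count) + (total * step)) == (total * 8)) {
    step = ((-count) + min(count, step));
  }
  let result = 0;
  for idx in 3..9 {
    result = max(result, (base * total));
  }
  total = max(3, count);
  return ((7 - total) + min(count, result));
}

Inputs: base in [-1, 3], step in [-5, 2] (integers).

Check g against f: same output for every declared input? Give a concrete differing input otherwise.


At base=-1, step=-5: f gives 0, g gives -28.
verdict: not equivalent; witness: base=-1, step=-5


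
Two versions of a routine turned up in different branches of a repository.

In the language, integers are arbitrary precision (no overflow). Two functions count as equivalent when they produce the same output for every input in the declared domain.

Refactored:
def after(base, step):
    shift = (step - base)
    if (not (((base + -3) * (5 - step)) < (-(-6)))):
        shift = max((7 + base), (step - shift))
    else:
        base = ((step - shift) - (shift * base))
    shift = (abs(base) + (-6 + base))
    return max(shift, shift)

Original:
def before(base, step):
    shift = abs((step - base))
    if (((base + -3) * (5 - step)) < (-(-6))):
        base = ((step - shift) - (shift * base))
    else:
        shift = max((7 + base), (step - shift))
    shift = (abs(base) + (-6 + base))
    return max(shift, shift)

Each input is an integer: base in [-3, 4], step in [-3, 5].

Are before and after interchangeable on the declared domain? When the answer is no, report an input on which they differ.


Consider the input base=1, step=-3.
before: shift becomes 4; next (((base + -3) * (5 - step)) < (-(-6))) evaluates to true; next base becomes -11; next shift becomes -6; next final value -6
after: shift becomes -4; next (not (((base + -3) * (5 - step)) < (-(-6)))) evaluates to false; next base becomes 5; next shift becomes 4; next final value 4
-6 vs 4 — the two versions disagree here.
verdict: not equivalent; witness: base=1, step=-3


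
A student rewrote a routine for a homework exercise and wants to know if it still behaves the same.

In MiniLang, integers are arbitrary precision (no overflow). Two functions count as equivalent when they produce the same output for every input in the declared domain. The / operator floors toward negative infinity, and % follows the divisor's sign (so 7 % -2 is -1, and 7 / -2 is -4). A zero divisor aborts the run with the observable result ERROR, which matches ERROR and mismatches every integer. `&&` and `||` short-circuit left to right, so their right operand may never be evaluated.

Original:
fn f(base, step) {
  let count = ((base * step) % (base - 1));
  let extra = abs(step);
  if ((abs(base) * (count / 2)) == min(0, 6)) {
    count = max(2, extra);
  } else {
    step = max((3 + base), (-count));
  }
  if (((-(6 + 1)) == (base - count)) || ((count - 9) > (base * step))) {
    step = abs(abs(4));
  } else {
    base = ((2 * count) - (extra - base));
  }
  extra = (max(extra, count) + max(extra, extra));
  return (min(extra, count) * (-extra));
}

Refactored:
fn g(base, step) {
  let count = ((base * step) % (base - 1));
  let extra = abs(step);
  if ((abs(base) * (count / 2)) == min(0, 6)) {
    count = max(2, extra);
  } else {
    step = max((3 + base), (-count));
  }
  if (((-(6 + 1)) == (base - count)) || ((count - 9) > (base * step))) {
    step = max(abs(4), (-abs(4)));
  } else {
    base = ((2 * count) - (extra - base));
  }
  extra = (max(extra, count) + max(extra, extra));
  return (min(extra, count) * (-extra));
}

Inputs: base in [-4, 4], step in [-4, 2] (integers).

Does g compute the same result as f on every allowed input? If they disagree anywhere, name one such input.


Changes here: constant usage differs; min/max/abs usage differs; the full 63-point sweep finds no disagreement.
verdict: equivalent
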